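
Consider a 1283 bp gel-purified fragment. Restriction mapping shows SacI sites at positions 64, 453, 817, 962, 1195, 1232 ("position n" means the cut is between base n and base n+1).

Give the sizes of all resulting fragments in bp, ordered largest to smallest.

Linear molecule, 6 cuts → 7 fragments:
  64 − 0 = 64 bp
  453 − 64 = 389 bp
  817 − 453 = 364 bp
  962 − 817 = 145 bp
  1195 − 962 = 233 bp
  1232 − 1195 = 37 bp
  1283 − 1232 = 51 bp
Sorted largest to smallest: 389, 364, 233, 145, 64, 51, 37 bp.

389, 364, 233, 145, 64, 51, 37 bp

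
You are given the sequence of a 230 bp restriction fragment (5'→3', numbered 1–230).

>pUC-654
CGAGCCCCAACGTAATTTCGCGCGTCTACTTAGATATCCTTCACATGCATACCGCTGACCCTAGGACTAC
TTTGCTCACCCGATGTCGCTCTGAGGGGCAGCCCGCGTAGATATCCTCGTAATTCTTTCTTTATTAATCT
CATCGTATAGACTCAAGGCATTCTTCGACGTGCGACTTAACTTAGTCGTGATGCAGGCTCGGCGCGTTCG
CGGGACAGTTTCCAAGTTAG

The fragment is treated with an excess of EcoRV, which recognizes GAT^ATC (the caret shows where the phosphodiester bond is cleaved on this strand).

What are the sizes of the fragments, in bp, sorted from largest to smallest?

EcoRV sites (GATATC) start at positions 33, 110.
EcoRV cuts after base 3 of each site, so after positions 35, 112.
Linear molecule, 2 cuts → 3 fragments:
  1–35 → 35 bp
  36–112 → 77 bp
  113–230 → 118 bp
Sorted largest to smallest: 118, 77, 35 bp.

118, 77, 35 bp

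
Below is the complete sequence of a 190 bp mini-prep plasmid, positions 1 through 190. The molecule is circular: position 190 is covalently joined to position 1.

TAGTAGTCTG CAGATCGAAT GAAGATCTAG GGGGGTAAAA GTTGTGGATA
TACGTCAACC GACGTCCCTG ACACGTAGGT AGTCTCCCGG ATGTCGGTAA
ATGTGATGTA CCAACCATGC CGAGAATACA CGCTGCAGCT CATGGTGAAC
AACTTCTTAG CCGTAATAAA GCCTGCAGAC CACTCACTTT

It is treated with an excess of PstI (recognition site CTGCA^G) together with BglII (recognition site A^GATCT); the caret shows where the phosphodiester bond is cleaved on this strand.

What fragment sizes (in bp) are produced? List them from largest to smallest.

114, 40, 25, 11 bp

PstI sites (CTGCAG) start at positions 8, 133, 173.
PstI cuts after base 5 of each site (before the last base), so after positions 12, 137, 177.
The BglII site (AGATCT) starts at position 23.
BglII cuts after the first base of each site, so after position 23.
Combined cut positions: 12, 23, 137, 177.
Circular molecule, 4 cuts → 4 fragments:
  13–23 → 11 bp
  24–137 → 114 bp
  138–177 → 40 bp
  178–190 then 1–12 → 13 + 12 = 25 bp
Sorted largest to smallest: 114, 40, 25, 11 bp.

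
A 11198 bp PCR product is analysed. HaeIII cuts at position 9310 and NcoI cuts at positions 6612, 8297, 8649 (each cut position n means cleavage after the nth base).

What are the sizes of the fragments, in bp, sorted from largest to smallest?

6612, 1888, 1685, 661, 352 bp

Combined cut positions (sorted): 6612, 8297, 8649, 9310.
Linear molecule, 4 cuts → 5 fragments:
  6612 − 0 = 6612 bp
  8297 − 6612 = 1685 bp
  8649 − 8297 = 352 bp
  9310 − 8649 = 661 bp
  11198 − 9310 = 1888 bp
Sorted largest to smallest: 6612, 1888, 1685, 661, 352 bp.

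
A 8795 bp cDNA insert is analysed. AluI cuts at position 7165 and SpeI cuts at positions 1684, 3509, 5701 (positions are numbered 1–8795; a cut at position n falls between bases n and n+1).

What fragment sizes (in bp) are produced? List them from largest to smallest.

2192, 1825, 1684, 1630, 1464 bp

Combined cut positions (sorted): 1684, 3509, 5701, 7165.
Linear molecule, 4 cuts → 5 fragments:
  1684 − 0 = 1684 bp
  3509 − 1684 = 1825 bp
  5701 − 3509 = 2192 bp
  7165 − 5701 = 1464 bp
  8795 − 7165 = 1630 bp
Sorted largest to smallest: 2192, 1825, 1684, 1630, 1464 bp.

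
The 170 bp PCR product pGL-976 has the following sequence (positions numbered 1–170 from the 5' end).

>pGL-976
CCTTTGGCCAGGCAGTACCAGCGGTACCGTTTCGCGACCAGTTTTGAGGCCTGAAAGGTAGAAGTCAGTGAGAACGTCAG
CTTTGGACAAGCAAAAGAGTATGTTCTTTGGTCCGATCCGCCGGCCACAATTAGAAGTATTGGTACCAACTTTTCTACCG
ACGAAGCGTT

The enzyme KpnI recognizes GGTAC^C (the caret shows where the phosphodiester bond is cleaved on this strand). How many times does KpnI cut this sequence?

2

GGTACC occurs starting at positions 23, 142.
KpnI cuts at 2 sites.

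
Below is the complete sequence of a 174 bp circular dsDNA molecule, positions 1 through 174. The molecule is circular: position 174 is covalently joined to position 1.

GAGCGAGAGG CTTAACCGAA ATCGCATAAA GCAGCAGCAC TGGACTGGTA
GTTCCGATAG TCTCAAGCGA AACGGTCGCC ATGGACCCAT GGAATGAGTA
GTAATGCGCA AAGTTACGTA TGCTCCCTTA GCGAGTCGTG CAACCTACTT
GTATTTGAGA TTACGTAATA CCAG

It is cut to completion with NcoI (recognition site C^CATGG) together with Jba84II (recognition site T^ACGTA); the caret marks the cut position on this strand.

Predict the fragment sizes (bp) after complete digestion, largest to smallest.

91, 47, 28, 8 bp

NcoI sites (CCATGG) start at positions 79, 87.
NcoI cuts after the first base of each site, so after positions 79, 87.
Jba84II sites (TACGTA) start at positions 115, 162.
Jba84II cuts after the first base of each site, so after positions 115, 162.
Combined cut positions: 79, 87, 115, 162.
Circular molecule, 4 cuts → 4 fragments:
  80–87 → 8 bp
  88–115 → 28 bp
  116–162 → 47 bp
  163–174 then 1–79 → 12 + 79 = 91 bp
Sorted largest to smallest: 91, 47, 28, 8 bp.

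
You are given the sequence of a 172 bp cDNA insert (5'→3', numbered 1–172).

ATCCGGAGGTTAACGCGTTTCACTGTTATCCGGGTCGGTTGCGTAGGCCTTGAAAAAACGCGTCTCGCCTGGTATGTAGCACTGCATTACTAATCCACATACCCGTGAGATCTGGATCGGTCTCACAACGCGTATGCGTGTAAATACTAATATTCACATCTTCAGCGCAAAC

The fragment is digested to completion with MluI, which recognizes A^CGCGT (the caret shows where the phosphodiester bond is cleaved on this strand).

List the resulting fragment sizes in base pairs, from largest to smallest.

MluI sites (ACGCGT) start at positions 13, 58, 128.
MluI cuts after the first base of each site, so after positions 13, 58, 128.
Linear molecule, 3 cuts → 4 fragments:
  1–13 → 13 bp
  14–58 → 45 bp
  59–128 → 70 bp
  129–172 → 44 bp
Sorted largest to smallest: 70, 45, 44, 13 bp.

70, 45, 44, 13 bp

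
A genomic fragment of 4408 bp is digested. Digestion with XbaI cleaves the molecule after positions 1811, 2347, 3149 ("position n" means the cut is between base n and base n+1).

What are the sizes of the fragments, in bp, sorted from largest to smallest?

1811, 1259, 802, 536 bp

Linear molecule, 3 cuts → 4 fragments:
  1811 − 0 = 1811 bp
  2347 − 1811 = 536 bp
  3149 − 2347 = 802 bp
  4408 − 3149 = 1259 bp
Sorted largest to smallest: 1811, 1259, 802, 536 bp.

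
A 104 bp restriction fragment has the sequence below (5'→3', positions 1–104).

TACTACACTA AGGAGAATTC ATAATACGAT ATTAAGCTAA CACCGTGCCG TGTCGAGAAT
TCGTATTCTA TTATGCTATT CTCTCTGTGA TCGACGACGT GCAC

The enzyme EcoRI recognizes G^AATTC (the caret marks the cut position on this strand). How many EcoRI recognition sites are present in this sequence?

2

GAATTC occurs starting at positions 15, 57.
EcoRI cuts at 2 sites.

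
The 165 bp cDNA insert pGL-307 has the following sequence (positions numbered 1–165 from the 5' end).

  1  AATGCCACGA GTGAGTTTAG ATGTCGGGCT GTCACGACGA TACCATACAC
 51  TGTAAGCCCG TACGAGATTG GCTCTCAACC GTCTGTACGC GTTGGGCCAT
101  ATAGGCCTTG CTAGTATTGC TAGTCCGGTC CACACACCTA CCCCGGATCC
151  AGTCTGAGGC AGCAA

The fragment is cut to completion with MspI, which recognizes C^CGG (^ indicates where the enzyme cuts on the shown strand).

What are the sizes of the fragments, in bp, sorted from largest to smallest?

MspI sites (CCGG) start at positions 125, 143.
MspI cuts after the first base of each site, so after positions 125, 143.
Linear molecule, 2 cuts → 3 fragments:
  1–125 → 125 bp
  126–143 → 18 bp
  144–165 → 22 bp
Sorted largest to smallest: 125, 22, 18 bp.

125, 22, 18 bp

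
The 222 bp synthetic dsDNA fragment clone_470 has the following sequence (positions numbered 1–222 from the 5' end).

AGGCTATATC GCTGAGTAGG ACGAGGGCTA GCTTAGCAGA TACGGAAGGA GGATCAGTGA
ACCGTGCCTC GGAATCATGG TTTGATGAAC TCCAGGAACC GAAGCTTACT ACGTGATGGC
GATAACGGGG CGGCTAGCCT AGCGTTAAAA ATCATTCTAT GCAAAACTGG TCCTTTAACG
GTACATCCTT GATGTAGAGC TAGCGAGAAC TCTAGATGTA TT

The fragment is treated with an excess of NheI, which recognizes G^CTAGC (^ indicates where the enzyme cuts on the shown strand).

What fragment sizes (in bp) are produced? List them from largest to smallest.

106, 66, 27, 23 bp

NheI sites (GCTAGC) start at positions 27, 133, 199.
NheI cuts after the first base of each site, so after positions 27, 133, 199.
Linear molecule, 3 cuts → 4 fragments:
  1–27 → 27 bp
  28–133 → 106 bp
  134–199 → 66 bp
  200–222 → 23 bp
Sorted largest to smallest: 106, 66, 27, 23 bp.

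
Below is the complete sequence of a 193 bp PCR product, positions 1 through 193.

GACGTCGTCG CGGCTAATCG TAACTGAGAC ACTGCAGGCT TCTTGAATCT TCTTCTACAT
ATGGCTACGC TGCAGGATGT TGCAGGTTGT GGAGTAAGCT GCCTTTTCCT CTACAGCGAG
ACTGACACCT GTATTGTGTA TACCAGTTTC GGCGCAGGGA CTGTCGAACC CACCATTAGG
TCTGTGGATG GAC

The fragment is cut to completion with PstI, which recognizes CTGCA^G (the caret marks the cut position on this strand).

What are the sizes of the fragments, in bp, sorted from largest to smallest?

119, 38, 36 bp

PstI sites (CTGCAG) start at positions 32, 70.
PstI cuts after base 5 of each site (before the last base), so after positions 36, 74.
Linear molecule, 2 cuts → 3 fragments:
  1–36 → 36 bp
  37–74 → 38 bp
  75–193 → 119 bp
Sorted largest to smallest: 119, 38, 36 bp.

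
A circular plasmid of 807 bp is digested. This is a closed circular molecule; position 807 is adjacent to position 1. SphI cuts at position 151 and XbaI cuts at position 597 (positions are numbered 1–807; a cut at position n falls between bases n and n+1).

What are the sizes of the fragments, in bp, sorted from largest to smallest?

446, 361 bp

Combined cut positions (sorted): 151, 597.
Circular molecule, 2 cuts → 2 fragments:
  597 − 151 = 446 bp
  wrap: 807 − 597 + 151 = 361 bp
Sorted largest to smallest: 446, 361 bp.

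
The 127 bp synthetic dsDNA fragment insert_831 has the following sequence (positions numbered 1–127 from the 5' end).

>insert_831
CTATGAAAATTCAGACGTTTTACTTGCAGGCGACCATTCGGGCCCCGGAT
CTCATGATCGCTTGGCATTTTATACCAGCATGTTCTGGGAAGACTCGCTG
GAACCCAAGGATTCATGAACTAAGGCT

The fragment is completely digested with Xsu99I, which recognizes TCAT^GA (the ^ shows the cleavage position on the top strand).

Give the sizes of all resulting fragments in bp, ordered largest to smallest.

61, 55, 11 bp

Xsu99I sites (TCATGA) start at positions 52, 113.
Xsu99I cuts after base 4 of each site, so after positions 55, 116.
Linear molecule, 2 cuts → 3 fragments:
  1–55 → 55 bp
  56–116 → 61 bp
  117–127 → 11 bp
Sorted largest to smallest: 61, 55, 11 bp.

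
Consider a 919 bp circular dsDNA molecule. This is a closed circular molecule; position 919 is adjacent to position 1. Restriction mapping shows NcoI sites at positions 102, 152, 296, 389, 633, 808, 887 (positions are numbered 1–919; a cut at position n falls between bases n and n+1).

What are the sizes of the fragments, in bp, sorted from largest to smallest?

Circular molecule, 7 cuts → 7 fragments:
  152 − 102 = 50 bp
  296 − 152 = 144 bp
  389 − 296 = 93 bp
  633 − 389 = 244 bp
  808 − 633 = 175 bp
  887 − 808 = 79 bp
  wrap: 919 − 887 + 102 = 134 bp
Sorted largest to smallest: 244, 175, 144, 134, 93, 79, 50 bp.

244, 175, 144, 134, 93, 79, 50 bp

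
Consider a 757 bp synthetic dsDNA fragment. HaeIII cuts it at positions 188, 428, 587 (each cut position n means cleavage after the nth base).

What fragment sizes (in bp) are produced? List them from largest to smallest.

Linear molecule, 3 cuts → 4 fragments:
  188 − 0 = 188 bp
  428 − 188 = 240 bp
  587 − 428 = 159 bp
  757 − 587 = 170 bp
Sorted largest to smallest: 240, 188, 170, 159 bp.

240, 188, 170, 159 bp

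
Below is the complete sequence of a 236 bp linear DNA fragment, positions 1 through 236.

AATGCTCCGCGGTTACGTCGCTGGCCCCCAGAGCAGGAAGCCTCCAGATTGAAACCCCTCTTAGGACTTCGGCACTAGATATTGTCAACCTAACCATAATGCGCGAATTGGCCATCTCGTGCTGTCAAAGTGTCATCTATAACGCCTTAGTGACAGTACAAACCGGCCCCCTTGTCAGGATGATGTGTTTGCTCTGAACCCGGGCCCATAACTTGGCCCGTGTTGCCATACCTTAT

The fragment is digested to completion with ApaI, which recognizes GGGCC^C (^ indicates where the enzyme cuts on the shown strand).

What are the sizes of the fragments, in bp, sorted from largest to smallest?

The ApaI site (GGGCCC) starts at position 202.
ApaI cuts after base 5 of each site (before the last base), so after position 206.
Linear molecule, 1 cut → 2 fragments:
  1–206 → 206 bp
  207–236 → 30 bp
Sorted largest to smallest: 206, 30 bp.

206, 30 bp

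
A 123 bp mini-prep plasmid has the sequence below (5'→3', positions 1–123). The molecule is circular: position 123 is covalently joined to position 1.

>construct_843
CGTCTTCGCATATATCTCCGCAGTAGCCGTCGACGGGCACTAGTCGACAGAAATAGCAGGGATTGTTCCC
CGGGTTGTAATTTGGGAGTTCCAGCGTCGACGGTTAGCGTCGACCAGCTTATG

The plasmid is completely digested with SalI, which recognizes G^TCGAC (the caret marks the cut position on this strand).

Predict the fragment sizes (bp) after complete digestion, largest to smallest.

53, 43, 14, 13 bp

SalI sites (GTCGAC) start at positions 29, 43, 96, 109.
SalI cuts after the first base of each site, so after positions 29, 43, 96, 109.
Circular molecule, 4 cuts → 4 fragments:
  30–43 → 14 bp
  44–96 → 53 bp
  97–109 → 13 bp
  110–123 then 1–29 → 14 + 29 = 43 bp
Sorted largest to smallest: 53, 43, 14, 13 bp.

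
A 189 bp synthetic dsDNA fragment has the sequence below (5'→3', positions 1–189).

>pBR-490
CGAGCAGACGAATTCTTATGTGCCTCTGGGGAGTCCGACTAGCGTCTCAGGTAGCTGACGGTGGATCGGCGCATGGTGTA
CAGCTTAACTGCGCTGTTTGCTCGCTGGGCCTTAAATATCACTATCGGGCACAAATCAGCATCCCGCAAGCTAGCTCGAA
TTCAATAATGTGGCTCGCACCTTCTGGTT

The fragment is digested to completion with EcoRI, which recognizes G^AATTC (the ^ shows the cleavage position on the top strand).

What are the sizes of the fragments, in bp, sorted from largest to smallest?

148, 31, 10 bp

EcoRI sites (GAATTC) start at positions 10, 158.
EcoRI cuts after the first base of each site, so after positions 10, 158.
Linear molecule, 2 cuts → 3 fragments:
  1–10 → 10 bp
  11–158 → 148 bp
  159–189 → 31 bp
Sorted largest to smallest: 148, 31, 10 bp.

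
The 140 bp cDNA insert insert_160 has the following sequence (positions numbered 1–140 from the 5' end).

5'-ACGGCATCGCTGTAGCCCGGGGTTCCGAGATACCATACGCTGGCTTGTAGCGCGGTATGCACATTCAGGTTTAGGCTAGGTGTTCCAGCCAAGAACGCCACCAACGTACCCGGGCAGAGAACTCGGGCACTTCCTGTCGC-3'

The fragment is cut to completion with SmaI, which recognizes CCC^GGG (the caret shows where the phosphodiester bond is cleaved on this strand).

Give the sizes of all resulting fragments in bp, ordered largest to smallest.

SmaI sites (CCCGGG) start at positions 16, 109.
SmaI cuts after base 3 of each site, so after positions 18, 111.
Linear molecule, 2 cuts → 3 fragments:
  1–18 → 18 bp
  19–111 → 93 bp
  112–140 → 29 bp
Sorted largest to smallest: 93, 29, 18 bp.

93, 29, 18 bp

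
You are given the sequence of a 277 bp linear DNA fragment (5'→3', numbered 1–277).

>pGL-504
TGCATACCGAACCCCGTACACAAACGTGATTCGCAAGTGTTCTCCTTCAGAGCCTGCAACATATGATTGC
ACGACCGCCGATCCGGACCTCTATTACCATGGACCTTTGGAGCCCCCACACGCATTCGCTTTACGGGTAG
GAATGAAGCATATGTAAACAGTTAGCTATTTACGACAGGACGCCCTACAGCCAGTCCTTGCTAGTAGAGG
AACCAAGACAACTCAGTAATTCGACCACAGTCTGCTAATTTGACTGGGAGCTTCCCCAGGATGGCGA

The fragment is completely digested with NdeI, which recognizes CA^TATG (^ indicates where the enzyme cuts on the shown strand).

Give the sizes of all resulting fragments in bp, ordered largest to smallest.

NdeI sites (CATATG) start at positions 60, 149.
NdeI cuts after base 2 of each site, so after positions 61, 150.
Linear molecule, 2 cuts → 3 fragments:
  1–61 → 61 bp
  62–150 → 89 bp
  151–277 → 127 bp
Sorted largest to smallest: 127, 89, 61 bp.

127, 89, 61 bp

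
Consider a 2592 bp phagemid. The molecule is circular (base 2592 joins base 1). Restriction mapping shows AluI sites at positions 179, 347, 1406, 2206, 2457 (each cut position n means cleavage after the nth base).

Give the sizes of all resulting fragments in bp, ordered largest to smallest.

1059, 800, 314, 251, 168 bp

Circular molecule, 5 cuts → 5 fragments:
  347 − 179 = 168 bp
  1406 − 347 = 1059 bp
  2206 − 1406 = 800 bp
  2457 − 2206 = 251 bp
  wrap: 2592 − 2457 + 179 = 314 bp
Sorted largest to smallest: 1059, 800, 314, 251, 168 bp.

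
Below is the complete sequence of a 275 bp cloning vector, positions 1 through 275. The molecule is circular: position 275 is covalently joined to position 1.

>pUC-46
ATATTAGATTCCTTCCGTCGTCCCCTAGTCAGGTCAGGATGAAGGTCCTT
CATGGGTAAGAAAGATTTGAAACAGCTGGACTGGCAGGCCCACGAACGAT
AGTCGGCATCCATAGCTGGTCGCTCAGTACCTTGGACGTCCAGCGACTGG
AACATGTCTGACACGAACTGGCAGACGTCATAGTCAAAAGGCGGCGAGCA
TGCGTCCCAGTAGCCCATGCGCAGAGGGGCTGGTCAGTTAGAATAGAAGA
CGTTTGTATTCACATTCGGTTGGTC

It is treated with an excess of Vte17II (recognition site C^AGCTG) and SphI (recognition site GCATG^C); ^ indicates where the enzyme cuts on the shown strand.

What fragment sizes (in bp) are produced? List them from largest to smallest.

The Vte17II site (CAGCTG) starts at position 73.
Vte17II cuts after the first base of each site, so after position 73.
The SphI site (GCATGC) starts at position 198.
SphI cuts after base 5 of each site (before the last base), so after position 202.
Combined cut positions: 73, 202.
Circular molecule, 2 cuts → 2 fragments:
  74–202 → 129 bp
  203–275 then 1–73 → 73 + 73 = 146 bp
Sorted largest to smallest: 146, 129 bp.

146, 129 bp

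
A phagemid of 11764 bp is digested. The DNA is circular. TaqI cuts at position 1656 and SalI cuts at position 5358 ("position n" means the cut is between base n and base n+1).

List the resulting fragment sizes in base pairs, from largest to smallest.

8062, 3702 bp

Combined cut positions (sorted): 1656, 5358.
Circular molecule, 2 cuts → 2 fragments:
  5358 − 1656 = 3702 bp
  wrap: 11764 − 5358 + 1656 = 8062 bp
Sorted largest to smallest: 8062, 3702 bp.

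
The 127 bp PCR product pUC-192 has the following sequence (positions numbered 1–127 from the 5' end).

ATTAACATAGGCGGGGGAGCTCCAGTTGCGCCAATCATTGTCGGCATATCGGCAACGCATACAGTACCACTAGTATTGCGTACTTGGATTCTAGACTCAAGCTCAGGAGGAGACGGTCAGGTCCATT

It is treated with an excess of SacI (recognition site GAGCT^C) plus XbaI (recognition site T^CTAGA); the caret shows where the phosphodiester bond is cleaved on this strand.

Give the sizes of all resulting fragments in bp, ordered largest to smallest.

The SacI site (GAGCTC) starts at position 17.
SacI cuts after base 5 of each site (before the last base), so after position 21.
The XbaI site (TCTAGA) starts at position 90.
XbaI cuts after the first base of each site, so after position 90.
Combined cut positions: 21, 90.
Linear molecule, 2 cuts → 3 fragments:
  1–21 → 21 bp
  22–90 → 69 bp
  91–127 → 37 bp
Sorted largest to smallest: 69, 37, 21 bp.

69, 37, 21 bp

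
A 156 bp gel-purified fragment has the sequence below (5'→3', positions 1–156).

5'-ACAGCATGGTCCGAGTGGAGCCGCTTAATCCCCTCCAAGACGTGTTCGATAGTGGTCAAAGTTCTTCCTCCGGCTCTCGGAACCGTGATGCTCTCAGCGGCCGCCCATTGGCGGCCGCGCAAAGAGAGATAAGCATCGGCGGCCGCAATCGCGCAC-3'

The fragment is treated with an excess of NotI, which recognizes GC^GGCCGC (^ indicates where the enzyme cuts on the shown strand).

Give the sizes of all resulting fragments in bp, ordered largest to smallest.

NotI sites (GCGGCCGC) start at positions 97, 111, 139.
NotI cuts after base 2 of each site, so after positions 98, 112, 140.
Linear molecule, 3 cuts → 4 fragments:
  1–98 → 98 bp
  99–112 → 14 bp
  113–140 → 28 bp
  141–156 → 16 bp
Sorted largest to smallest: 98, 28, 16, 14 bp.

98, 28, 16, 14 bp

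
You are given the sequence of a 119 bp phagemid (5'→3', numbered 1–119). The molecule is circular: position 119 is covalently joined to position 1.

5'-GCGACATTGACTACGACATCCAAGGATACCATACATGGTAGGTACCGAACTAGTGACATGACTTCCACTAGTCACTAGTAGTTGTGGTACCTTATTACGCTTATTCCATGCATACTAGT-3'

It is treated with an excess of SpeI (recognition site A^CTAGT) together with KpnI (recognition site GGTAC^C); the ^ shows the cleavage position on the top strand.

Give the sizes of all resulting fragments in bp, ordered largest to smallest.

50, 24, 18, 16, 7, 4 bp

SpeI sites (ACTAGT) start at positions 49, 67, 74, 114.
SpeI cuts after the first base of each site, so after positions 49, 67, 74, 114.
KpnI sites (GGTACC) start at positions 41, 86.
KpnI cuts after base 5 of each site (before the last base), so after positions 45, 90.
Combined cut positions: 45, 49, 67, 74, 90, 114.
Circular molecule, 6 cuts → 6 fragments:
  46–49 → 4 bp
  50–67 → 18 bp
  68–74 → 7 bp
  75–90 → 16 bp
  91–114 → 24 bp
  115–119 then 1–45 → 5 + 45 = 50 bp
Sorted largest to smallest: 50, 24, 18, 16, 7, 4 bp.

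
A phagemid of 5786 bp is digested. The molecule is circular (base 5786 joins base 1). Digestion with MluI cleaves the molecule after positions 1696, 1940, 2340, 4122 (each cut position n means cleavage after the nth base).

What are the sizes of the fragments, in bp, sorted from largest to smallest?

3360, 1782, 400, 244 bp

Circular molecule, 4 cuts → 4 fragments:
  1940 − 1696 = 244 bp
  2340 − 1940 = 400 bp
  4122 − 2340 = 1782 bp
  wrap: 5786 − 4122 + 1696 = 3360 bp
Sorted largest to smallest: 3360, 1782, 400, 244 bp.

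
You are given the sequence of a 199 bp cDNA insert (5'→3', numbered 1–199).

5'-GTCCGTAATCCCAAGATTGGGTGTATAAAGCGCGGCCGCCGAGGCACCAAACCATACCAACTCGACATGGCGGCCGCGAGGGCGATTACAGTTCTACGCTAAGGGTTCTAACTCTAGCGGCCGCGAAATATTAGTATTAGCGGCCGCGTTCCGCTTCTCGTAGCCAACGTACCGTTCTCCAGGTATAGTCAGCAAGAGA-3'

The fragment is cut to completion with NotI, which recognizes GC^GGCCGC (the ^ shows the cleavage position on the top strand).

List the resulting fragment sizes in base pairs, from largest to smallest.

NotI sites (GCGGCCGC) start at positions 32, 70, 117, 140.
NotI cuts after base 2 of each site, so after positions 33, 71, 118, 141.
Linear molecule, 4 cuts → 5 fragments:
  1–33 → 33 bp
  34–71 → 38 bp
  72–118 → 47 bp
  119–141 → 23 bp
  142–199 → 58 bp
Sorted largest to smallest: 58, 47, 38, 33, 23 bp.

58, 47, 38, 33, 23 bp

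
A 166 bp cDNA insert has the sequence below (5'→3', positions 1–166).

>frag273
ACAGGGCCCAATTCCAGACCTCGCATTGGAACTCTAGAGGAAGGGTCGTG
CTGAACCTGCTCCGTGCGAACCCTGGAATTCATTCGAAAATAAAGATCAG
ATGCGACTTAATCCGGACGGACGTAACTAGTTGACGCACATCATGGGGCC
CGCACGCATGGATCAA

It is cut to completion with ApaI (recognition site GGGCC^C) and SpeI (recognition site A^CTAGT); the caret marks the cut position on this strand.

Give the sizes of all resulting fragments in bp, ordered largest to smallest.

ApaI sites (GGGCCC) start at positions 4, 146.
ApaI cuts after base 5 of each site (before the last base), so after positions 8, 150.
The SpeI site (ACTAGT) starts at position 126.
SpeI cuts after the first base of each site, so after position 126.
Combined cut positions: 8, 126, 150.
Linear molecule, 3 cuts → 4 fragments:
  1–8 → 8 bp
  9–126 → 118 bp
  127–150 → 24 bp
  151–166 → 16 bp
Sorted largest to smallest: 118, 24, 16, 8 bp.

118, 24, 16, 8 bp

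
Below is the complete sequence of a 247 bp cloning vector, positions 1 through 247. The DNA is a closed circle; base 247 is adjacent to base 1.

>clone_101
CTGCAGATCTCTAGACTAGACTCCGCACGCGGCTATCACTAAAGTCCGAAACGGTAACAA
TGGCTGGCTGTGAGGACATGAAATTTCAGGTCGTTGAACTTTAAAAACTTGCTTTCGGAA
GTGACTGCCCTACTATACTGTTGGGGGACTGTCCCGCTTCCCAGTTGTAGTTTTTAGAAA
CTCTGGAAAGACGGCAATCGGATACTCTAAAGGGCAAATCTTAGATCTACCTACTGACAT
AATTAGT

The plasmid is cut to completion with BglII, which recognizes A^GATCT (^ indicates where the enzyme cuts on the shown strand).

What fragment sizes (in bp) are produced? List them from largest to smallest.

BglII sites (AGATCT) start at positions 5, 223.
BglII cuts after the first base of each site, so after positions 5, 223.
Circular molecule, 2 cuts → 2 fragments:
  6–223 → 218 bp
  224–247 then 1–5 → 24 + 5 = 29 bp
Sorted largest to smallest: 218, 29 bp.

218, 29 bp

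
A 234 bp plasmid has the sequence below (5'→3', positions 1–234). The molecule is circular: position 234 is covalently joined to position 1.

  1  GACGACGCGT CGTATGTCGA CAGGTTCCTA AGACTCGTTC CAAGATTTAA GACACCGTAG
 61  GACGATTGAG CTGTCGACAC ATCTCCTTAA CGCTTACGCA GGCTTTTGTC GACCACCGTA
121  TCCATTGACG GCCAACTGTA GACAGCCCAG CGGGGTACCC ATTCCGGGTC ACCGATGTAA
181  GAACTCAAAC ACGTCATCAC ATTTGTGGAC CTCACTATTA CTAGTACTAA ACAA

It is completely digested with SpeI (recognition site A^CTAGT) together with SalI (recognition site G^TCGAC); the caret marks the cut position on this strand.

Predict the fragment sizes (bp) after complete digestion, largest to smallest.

The SpeI site (ACTAGT) starts at position 220.
SpeI cuts after the first base of each site, so after position 220.
SalI sites (GTCGAC) start at positions 16, 73, 108.
SalI cuts after the first base of each site, so after positions 16, 73, 108.
Combined cut positions: 16, 73, 108, 220.
Circular molecule, 4 cuts → 4 fragments:
  17–73 → 57 bp
  74–108 → 35 bp
  109–220 → 112 bp
  221–234 then 1–16 → 14 + 16 = 30 bp
Sorted largest to smallest: 112, 57, 35, 30 bp.

112, 57, 35, 30 bp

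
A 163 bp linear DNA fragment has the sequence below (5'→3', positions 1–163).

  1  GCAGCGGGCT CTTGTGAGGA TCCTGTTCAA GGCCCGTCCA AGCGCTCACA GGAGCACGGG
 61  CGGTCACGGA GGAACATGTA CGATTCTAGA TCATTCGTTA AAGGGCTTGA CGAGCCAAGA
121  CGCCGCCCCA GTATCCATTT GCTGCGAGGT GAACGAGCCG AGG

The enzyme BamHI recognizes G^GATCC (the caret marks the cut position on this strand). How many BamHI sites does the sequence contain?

GGATCC occurs starting at position 18.
BamHI cuts at 1 site.

1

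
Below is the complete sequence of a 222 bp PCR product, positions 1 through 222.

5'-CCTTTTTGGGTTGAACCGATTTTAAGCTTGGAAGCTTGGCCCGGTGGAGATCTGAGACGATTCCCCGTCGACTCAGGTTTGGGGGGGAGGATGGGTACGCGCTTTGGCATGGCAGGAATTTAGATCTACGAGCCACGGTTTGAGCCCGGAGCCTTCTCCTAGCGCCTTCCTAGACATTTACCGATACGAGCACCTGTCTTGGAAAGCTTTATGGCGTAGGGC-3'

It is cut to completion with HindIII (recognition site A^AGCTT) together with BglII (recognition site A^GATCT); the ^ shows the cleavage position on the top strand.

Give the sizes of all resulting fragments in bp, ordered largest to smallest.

82, 74, 24, 18, 16, 8 bp

HindIII sites (AAGCTT) start at positions 24, 32, 204.
HindIII cuts after the first base of each site, so after positions 24, 32, 204.
BglII sites (AGATCT) start at positions 48, 122.
BglII cuts after the first base of each site, so after positions 48, 122.
Combined cut positions: 24, 32, 48, 122, 204.
Linear molecule, 5 cuts → 6 fragments:
  1–24 → 24 bp
  25–32 → 8 bp
  33–48 → 16 bp
  49–122 → 74 bp
  123–204 → 82 bp
  205–222 → 18 bp
Sorted largest to smallest: 82, 74, 24, 18, 16, 8 bp.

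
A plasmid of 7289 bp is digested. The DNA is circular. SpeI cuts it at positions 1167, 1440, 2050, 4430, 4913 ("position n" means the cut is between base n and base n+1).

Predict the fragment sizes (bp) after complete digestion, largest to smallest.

Circular molecule, 5 cuts → 5 fragments:
  1440 − 1167 = 273 bp
  2050 − 1440 = 610 bp
  4430 − 2050 = 2380 bp
  4913 − 4430 = 483 bp
  wrap: 7289 − 4913 + 1167 = 3543 bp
Sorted largest to smallest: 3543, 2380, 610, 483, 273 bp.

3543, 2380, 610, 483, 273 bp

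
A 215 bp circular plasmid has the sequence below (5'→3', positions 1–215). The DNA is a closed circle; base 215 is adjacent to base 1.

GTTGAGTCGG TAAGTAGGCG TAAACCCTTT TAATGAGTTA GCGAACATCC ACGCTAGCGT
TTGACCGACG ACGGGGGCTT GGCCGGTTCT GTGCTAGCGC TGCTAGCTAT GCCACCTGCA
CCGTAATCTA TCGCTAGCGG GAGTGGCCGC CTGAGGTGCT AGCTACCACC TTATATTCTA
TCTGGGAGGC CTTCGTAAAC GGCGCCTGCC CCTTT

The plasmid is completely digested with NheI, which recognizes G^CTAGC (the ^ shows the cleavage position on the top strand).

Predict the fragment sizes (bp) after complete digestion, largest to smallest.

110, 40, 31, 25, 9 bp

NheI sites (GCTAGC) start at positions 53, 93, 102, 133, 158.
NheI cuts after the first base of each site, so after positions 53, 93, 102, 133, 158.
Circular molecule, 5 cuts → 5 fragments:
  54–93 → 40 bp
  94–102 → 9 bp
  103–133 → 31 bp
  134–158 → 25 bp
  159–215 then 1–53 → 57 + 53 = 110 bp
Sorted largest to smallest: 110, 40, 31, 25, 9 bp.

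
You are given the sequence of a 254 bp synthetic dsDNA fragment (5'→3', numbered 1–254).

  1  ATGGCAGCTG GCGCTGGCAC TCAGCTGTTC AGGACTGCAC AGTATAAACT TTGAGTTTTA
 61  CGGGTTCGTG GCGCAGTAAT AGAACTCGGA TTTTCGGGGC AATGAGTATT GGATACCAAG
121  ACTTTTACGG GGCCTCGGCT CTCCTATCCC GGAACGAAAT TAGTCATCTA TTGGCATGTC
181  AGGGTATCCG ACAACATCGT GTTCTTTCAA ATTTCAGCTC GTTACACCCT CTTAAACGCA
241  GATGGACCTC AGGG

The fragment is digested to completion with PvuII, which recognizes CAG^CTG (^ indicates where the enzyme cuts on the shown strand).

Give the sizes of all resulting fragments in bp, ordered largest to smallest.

230, 17, 7 bp

PvuII sites (CAGCTG) start at positions 5, 22.
PvuII cuts after base 3 of each site, so after positions 7, 24.
Linear molecule, 2 cuts → 3 fragments:
  1–7 → 7 bp
  8–24 → 17 bp
  25–254 → 230 bp
Sorted largest to smallest: 230, 17, 7 bp.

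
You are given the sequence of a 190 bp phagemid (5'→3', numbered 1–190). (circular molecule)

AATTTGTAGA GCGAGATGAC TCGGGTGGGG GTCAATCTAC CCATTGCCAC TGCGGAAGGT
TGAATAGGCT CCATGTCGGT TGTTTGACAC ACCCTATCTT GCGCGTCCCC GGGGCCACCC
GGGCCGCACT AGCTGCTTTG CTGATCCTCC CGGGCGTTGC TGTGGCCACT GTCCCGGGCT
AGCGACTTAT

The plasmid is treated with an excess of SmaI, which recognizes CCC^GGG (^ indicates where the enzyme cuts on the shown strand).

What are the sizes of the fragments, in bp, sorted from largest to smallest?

SmaI sites (CCCGGG) start at positions 108, 118, 149, 173.
SmaI cuts after base 3 of each site, so after positions 110, 120, 151, 175.
Circular molecule, 4 cuts → 4 fragments:
  111–120 → 10 bp
  121–151 → 31 bp
  152–175 → 24 bp
  176–190 then 1–110 → 15 + 110 = 125 bp
Sorted largest to smallest: 125, 31, 24, 10 bp.

125, 31, 24, 10 bp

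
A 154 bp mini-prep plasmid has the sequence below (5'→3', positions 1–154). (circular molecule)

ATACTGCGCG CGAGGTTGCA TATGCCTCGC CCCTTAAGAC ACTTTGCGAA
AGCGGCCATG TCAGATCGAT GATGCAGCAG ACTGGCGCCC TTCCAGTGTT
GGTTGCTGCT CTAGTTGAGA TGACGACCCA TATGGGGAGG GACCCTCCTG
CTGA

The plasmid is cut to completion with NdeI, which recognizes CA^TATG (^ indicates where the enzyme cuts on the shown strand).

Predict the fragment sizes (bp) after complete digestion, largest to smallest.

NdeI sites (CATATG) start at positions 19, 129.
NdeI cuts after base 2 of each site, so after positions 20, 130.
Circular molecule, 2 cuts → 2 fragments:
  21–130 → 110 bp
  131–154 then 1–20 → 24 + 20 = 44 bp
Sorted largest to smallest: 110, 44 bp.

110, 44 bp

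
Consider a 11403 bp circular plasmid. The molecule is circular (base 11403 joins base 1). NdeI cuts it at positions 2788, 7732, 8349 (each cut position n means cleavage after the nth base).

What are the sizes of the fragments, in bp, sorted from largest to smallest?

5842, 4944, 617 bp

Circular molecule, 3 cuts → 3 fragments:
  7732 − 2788 = 4944 bp
  8349 − 7732 = 617 bp
  wrap: 11403 − 8349 + 2788 = 5842 bp
Sorted largest to smallest: 5842, 4944, 617 bp.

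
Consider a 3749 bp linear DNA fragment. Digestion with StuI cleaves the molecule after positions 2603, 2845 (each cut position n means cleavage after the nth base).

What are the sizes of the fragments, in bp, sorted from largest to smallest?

2603, 904, 242 bp

Linear molecule, 2 cuts → 3 fragments:
  2603 − 0 = 2603 bp
  2845 − 2603 = 242 bp
  3749 − 2845 = 904 bp
Sorted largest to smallest: 2603, 904, 242 bp.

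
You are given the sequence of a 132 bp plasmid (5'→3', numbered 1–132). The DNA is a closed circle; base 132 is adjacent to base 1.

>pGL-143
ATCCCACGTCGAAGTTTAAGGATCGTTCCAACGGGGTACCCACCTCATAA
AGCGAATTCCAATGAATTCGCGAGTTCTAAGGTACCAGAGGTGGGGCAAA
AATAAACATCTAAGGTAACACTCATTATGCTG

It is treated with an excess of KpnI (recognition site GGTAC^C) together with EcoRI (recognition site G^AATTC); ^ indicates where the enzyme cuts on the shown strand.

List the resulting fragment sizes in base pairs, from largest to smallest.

KpnI sites (GGTACC) start at positions 35, 81.
KpnI cuts after base 5 of each site (before the last base), so after positions 39, 85.
EcoRI sites (GAATTC) start at positions 54, 64.
EcoRI cuts after the first base of each site, so after positions 54, 64.
Combined cut positions: 39, 54, 64, 85.
Circular molecule, 4 cuts → 4 fragments:
  40–54 → 15 bp
  55–64 → 10 bp
  65–85 → 21 bp
  86–132 then 1–39 → 47 + 39 = 86 bp
Sorted largest to smallest: 86, 21, 15, 10 bp.

86, 21, 15, 10 bp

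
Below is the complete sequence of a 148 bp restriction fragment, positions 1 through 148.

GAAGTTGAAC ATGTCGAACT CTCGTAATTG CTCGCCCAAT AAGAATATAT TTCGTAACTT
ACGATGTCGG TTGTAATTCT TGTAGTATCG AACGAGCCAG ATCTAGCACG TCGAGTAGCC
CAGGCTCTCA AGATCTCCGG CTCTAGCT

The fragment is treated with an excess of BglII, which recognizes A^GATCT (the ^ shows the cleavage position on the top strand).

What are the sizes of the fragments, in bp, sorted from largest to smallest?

BglII sites (AGATCT) start at positions 99, 131.
BglII cuts after the first base of each site, so after positions 99, 131.
Linear molecule, 2 cuts → 3 fragments:
  1–99 → 99 bp
  100–131 → 32 bp
  132–148 → 17 bp
Sorted largest to smallest: 99, 32, 17 bp.

99, 32, 17 bp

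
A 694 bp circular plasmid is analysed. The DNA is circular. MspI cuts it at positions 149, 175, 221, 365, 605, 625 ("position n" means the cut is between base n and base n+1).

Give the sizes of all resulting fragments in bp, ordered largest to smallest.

Circular molecule, 6 cuts → 6 fragments:
  175 − 149 = 26 bp
  221 − 175 = 46 bp
  365 − 221 = 144 bp
  605 − 365 = 240 bp
  625 − 605 = 20 bp
  wrap: 694 − 625 + 149 = 218 bp
Sorted largest to smallest: 240, 218, 144, 46, 26, 20 bp.

240, 218, 144, 46, 26, 20 bp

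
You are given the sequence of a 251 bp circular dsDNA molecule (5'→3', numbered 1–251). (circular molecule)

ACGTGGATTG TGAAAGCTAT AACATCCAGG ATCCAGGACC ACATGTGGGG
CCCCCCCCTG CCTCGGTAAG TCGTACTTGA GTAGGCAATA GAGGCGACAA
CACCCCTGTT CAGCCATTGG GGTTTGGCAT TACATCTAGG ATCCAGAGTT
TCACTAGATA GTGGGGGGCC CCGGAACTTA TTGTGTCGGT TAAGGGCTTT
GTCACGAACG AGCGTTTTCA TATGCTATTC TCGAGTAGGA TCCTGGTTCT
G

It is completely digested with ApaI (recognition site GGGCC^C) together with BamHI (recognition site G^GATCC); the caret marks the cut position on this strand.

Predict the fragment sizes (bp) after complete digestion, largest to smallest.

ApaI sites (GGGCCC) start at positions 48, 166.
ApaI cuts after base 5 of each site (before the last base), so after positions 52, 170.
BamHI sites (GGATCC) start at positions 29, 139, 238.
BamHI cuts after the first base of each site, so after positions 29, 139, 238.
Combined cut positions: 29, 52, 139, 170, 238.
Circular molecule, 5 cuts → 5 fragments:
  30–52 → 23 bp
  53–139 → 87 bp
  140–170 → 31 bp
  171–238 → 68 bp
  239–251 then 1–29 → 13 + 29 = 42 bp
Sorted largest to smallest: 87, 68, 42, 31, 23 bp.

87, 68, 42, 31, 23 bp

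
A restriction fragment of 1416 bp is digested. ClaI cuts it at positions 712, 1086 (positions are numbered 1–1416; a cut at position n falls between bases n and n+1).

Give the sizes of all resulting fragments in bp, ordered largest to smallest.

712, 374, 330 bp

Linear molecule, 2 cuts → 3 fragments:
  712 − 0 = 712 bp
  1086 − 712 = 374 bp
  1416 − 1086 = 330 bp
Sorted largest to smallest: 712, 374, 330 bp.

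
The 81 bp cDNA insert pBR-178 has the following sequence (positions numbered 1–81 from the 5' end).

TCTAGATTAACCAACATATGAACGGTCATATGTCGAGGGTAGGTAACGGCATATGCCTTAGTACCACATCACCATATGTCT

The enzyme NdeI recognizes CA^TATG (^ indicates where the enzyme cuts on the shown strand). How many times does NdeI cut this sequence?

4

CATATG occurs starting at positions 15, 27, 50, 73.
NdeI cuts at 4 sites.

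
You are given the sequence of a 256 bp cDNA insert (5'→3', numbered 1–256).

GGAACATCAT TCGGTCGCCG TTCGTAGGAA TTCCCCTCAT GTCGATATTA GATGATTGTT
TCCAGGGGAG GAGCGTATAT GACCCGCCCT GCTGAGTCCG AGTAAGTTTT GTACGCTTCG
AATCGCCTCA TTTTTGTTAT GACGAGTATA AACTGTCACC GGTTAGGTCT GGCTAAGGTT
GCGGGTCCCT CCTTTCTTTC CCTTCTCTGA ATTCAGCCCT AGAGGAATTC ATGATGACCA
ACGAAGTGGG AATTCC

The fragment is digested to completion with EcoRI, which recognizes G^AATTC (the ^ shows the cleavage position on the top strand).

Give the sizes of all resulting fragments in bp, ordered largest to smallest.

EcoRI sites (GAATTC) start at positions 28, 209, 225, 250.
EcoRI cuts after the first base of each site, so after positions 28, 209, 225, 250.
Linear molecule, 4 cuts → 5 fragments:
  1–28 → 28 bp
  29–209 → 181 bp
  210–225 → 16 bp
  226–250 → 25 bp
  251–256 → 6 bp
Sorted largest to smallest: 181, 28, 25, 16, 6 bp.

181, 28, 25, 16, 6 bp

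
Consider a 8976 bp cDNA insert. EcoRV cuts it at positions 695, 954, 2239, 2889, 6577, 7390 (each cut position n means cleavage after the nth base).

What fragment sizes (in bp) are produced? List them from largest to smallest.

Linear molecule, 6 cuts → 7 fragments:
  695 − 0 = 695 bp
  954 − 695 = 259 bp
  2239 − 954 = 1285 bp
  2889 − 2239 = 650 bp
  6577 − 2889 = 3688 bp
  7390 − 6577 = 813 bp
  8976 − 7390 = 1586 bp
Sorted largest to smallest: 3688, 1586, 1285, 813, 695, 650, 259 bp.

3688, 1586, 1285, 813, 695, 650, 259 bp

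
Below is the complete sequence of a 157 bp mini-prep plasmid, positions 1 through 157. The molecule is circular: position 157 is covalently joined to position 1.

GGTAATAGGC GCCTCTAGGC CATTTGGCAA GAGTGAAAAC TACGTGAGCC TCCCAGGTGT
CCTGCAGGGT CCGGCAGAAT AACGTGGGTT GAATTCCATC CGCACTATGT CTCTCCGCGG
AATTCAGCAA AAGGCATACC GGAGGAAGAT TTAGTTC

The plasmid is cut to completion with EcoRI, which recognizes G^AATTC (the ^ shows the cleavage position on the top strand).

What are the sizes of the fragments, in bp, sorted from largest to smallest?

EcoRI sites (GAATTC) start at positions 91, 120.
EcoRI cuts after the first base of each site, so after positions 91, 120.
Circular molecule, 2 cuts → 2 fragments:
  92–120 → 29 bp
  121–157 then 1–91 → 37 + 91 = 128 bp
Sorted largest to smallest: 128, 29 bp.

128, 29 bp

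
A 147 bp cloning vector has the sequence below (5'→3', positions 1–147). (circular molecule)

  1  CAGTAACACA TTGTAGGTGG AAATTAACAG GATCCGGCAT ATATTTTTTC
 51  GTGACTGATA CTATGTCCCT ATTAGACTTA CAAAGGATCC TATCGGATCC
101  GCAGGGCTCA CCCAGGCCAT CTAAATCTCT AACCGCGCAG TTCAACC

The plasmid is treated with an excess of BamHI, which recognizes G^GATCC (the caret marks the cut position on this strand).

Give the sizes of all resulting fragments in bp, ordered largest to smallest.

BamHI sites (GGATCC) start at positions 30, 85, 95.
BamHI cuts after the first base of each site, so after positions 30, 85, 95.
Circular molecule, 3 cuts → 3 fragments:
  31–85 → 55 bp
  86–95 → 10 bp
  96–147 then 1–30 → 52 + 30 = 82 bp
Sorted largest to smallest: 82, 55, 10 bp.

82, 55, 10 bp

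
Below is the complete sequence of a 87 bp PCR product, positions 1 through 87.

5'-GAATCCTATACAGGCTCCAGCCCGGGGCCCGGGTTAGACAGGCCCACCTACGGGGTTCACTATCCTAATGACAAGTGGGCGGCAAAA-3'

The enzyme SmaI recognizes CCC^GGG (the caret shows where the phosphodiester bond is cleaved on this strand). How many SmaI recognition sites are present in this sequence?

2

CCCGGG occurs starting at positions 21, 28.
SmaI cuts at 2 sites.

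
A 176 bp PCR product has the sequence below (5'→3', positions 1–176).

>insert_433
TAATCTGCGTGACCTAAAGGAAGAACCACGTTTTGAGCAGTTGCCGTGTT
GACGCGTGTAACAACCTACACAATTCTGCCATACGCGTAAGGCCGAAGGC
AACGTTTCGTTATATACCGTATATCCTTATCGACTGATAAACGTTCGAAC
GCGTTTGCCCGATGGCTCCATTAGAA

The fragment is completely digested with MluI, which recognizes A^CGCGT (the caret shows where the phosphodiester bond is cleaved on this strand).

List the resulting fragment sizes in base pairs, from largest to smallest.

MluI sites (ACGCGT) start at positions 52, 83, 149.
MluI cuts after the first base of each site, so after positions 52, 83, 149.
Linear molecule, 3 cuts → 4 fragments:
  1–52 → 52 bp
  53–83 → 31 bp
  84–149 → 66 bp
  150–176 → 27 bp
Sorted largest to smallest: 66, 52, 31, 27 bp.

66, 52, 31, 27 bp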